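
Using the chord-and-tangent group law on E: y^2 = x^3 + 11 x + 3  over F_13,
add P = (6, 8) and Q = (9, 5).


P != Q, so use the chord formula.
s = (y2 - y1) / (x2 - x1) = (10) / (3) mod 13 = 12
x3 = s^2 - x1 - x2 mod 13 = 12^2 - 6 - 9 = 12
y3 = s (x1 - x3) - y1 mod 13 = 12 * (6 - 12) - 8 = 11

P + Q = (12, 11)


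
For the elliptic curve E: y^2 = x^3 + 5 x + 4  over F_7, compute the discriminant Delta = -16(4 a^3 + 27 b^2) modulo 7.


4 a^3 + 27 b^2 = 4*5^3 + 27*4^2 = 500 + 432 = 932
Delta = -16 * (932) = -14912
Delta mod 7 = 5

Delta = 5 (mod 7)


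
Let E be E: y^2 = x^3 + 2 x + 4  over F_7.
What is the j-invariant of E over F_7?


Delta = -16(4 a^3 + 27 b^2) mod 7 = 3
-1728 * (4 a)^3 = -1728 * (4*2)^3 mod 7 = 1
j = 1 * 3^(-1) mod 7 = 5

j = 5 (mod 7)


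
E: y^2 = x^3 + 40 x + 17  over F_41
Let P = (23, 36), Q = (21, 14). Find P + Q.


P != Q, so use the chord formula.
s = (y2 - y1) / (x2 - x1) = (19) / (39) mod 41 = 11
x3 = s^2 - x1 - x2 mod 41 = 11^2 - 23 - 21 = 36
y3 = s (x1 - x3) - y1 mod 41 = 11 * (23 - 36) - 36 = 26

P + Q = (36, 26)


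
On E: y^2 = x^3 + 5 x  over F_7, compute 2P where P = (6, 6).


k = 2 = 10_2 (binary, LSB first: 01)
Double-and-add from P = (6, 6):
  bit 0 = 0: acc unchanged = O
  bit 1 = 1: acc = O + (4, 0) = (4, 0)

2P = (4, 0)


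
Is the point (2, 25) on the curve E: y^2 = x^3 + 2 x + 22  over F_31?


Check whether y^2 = x^3 + 2 x + 22 (mod 31) for (x, y) = (2, 25).
LHS: y^2 = 25^2 mod 31 = 5
RHS: x^3 + 2 x + 22 = 2^3 + 2*2 + 22 mod 31 = 3
LHS != RHS

No, not on the curve


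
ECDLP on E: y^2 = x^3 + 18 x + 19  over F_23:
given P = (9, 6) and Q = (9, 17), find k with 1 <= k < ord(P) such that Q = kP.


Enumerate multiples of P until we hit Q = (9, 17):
  1P = (9, 6)
  2P = (8, 10)
  3P = (22, 0)
  4P = (8, 13)
  5P = (9, 17)
Match found at i = 5.

k = 5


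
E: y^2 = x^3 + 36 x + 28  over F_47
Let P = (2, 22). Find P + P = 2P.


Doubling: s = (3 x1^2 + a) / (2 y1)
s = (3*2^2 + 36) / (2*22) mod 47 = 31
x3 = s^2 - 2 x1 mod 47 = 31^2 - 2*2 = 17
y3 = s (x1 - x3) - y1 mod 47 = 31 * (2 - 17) - 22 = 30

2P = (17, 30)


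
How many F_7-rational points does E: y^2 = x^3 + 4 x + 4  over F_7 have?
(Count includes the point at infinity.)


For each x in F_7, count y with y^2 = x^3 + 4 x + 4 mod 7:
  x = 0: RHS = 4, y in [2, 5]  -> 2 point(s)
  x = 1: RHS = 2, y in [3, 4]  -> 2 point(s)
  x = 3: RHS = 1, y in [1, 6]  -> 2 point(s)
  x = 4: RHS = 0, y in [0]  -> 1 point(s)
  x = 5: RHS = 2, y in [3, 4]  -> 2 point(s)
Affine points: 9. Add the point at infinity: total = 10.

#E(F_7) = 10


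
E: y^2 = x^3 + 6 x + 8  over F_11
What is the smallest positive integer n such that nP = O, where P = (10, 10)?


Compute successive multiples of P until we hit O:
  1P = (10, 10)
  2P = (3, 8)
  3P = (1, 2)
  4P = (5, 3)
  5P = (5, 8)
  6P = (1, 9)
  7P = (3, 3)
  8P = (10, 1)
  ... (continuing to 9P)
  9P = O

ord(P) = 9


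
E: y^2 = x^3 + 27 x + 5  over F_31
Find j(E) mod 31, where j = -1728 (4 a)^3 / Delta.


Delta = -16(4 a^3 + 27 b^2) mod 31 = 23
-1728 * (4 a)^3 = -1728 * (4*27)^3 mod 31 = 30
j = 30 * 23^(-1) mod 31 = 4

j = 4 (mod 31)


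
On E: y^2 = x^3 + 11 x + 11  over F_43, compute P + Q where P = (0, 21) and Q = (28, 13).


P != Q, so use the chord formula.
s = (y2 - y1) / (x2 - x1) = (35) / (28) mod 43 = 12
x3 = s^2 - x1 - x2 mod 43 = 12^2 - 0 - 28 = 30
y3 = s (x1 - x3) - y1 mod 43 = 12 * (0 - 30) - 21 = 6

P + Q = (30, 6)


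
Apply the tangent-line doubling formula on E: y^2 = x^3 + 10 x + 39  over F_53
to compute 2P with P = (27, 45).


Doubling: s = (3 x1^2 + a) / (2 y1)
s = (3*27^2 + 10) / (2*45) mod 53 = 25
x3 = s^2 - 2 x1 mod 53 = 25^2 - 2*27 = 41
y3 = s (x1 - x3) - y1 mod 53 = 25 * (27 - 41) - 45 = 29

2P = (41, 29)


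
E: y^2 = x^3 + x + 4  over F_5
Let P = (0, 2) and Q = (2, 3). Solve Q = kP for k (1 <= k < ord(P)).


Enumerate multiples of P until we hit Q = (2, 3):
  1P = (0, 2)
  2P = (1, 4)
  3P = (3, 2)
  4P = (2, 3)
Match found at i = 4.

k = 4


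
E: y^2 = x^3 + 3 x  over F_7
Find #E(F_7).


For each x in F_7, count y with y^2 = x^3 + 3 x + 0 mod 7:
  x = 0: RHS = 0, y in [0]  -> 1 point(s)
  x = 1: RHS = 4, y in [2, 5]  -> 2 point(s)
  x = 2: RHS = 0, y in [0]  -> 1 point(s)
  x = 3: RHS = 1, y in [1, 6]  -> 2 point(s)
  x = 5: RHS = 0, y in [0]  -> 1 point(s)
Affine points: 7. Add the point at infinity: total = 8.

#E(F_7) = 8


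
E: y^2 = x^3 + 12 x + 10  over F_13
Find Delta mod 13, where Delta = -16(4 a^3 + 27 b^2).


4 a^3 + 27 b^2 = 4*12^3 + 27*10^2 = 6912 + 2700 = 9612
Delta = -16 * (9612) = -153792
Delta mod 13 = 11

Delta = 11 (mod 13)


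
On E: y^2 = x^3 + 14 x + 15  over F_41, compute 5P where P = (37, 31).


k = 5 = 101_2 (binary, LSB first: 101)
Double-and-add from P = (37, 31):
  bit 0 = 1: acc = O + (37, 31) = (37, 31)
  bit 1 = 0: acc unchanged = (37, 31)
  bit 2 = 1: acc = (37, 31) + (7, 13) = (40, 0)

5P = (40, 0)


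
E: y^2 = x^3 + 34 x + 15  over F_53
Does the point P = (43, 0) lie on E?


Check whether y^2 = x^3 + 34 x + 15 (mod 53) for (x, y) = (43, 0).
LHS: y^2 = 0^2 mod 53 = 0
RHS: x^3 + 34 x + 15 = 43^3 + 34*43 + 15 mod 53 = 0
LHS = RHS

Yes, on the curve


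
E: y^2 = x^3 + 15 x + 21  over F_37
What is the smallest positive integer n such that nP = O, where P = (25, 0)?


Compute successive multiples of P until we hit O:
  1P = (25, 0)
  2P = O

ord(P) = 2


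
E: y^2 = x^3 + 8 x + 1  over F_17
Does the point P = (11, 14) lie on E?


Check whether y^2 = x^3 + 8 x + 1 (mod 17) for (x, y) = (11, 14).
LHS: y^2 = 14^2 mod 17 = 9
RHS: x^3 + 8 x + 1 = 11^3 + 8*11 + 1 mod 17 = 9
LHS = RHS

Yes, on the curve


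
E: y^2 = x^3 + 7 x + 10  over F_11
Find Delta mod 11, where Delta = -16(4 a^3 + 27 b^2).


4 a^3 + 27 b^2 = 4*7^3 + 27*10^2 = 1372 + 2700 = 4072
Delta = -16 * (4072) = -65152
Delta mod 11 = 1

Delta = 1 (mod 11)


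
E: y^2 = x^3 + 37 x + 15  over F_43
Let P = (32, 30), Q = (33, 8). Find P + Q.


P != Q, so use the chord formula.
s = (y2 - y1) / (x2 - x1) = (21) / (1) mod 43 = 21
x3 = s^2 - x1 - x2 mod 43 = 21^2 - 32 - 33 = 32
y3 = s (x1 - x3) - y1 mod 43 = 21 * (32 - 32) - 30 = 13

P + Q = (32, 13)


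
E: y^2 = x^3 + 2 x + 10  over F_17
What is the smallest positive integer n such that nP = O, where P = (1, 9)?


Compute successive multiples of P until we hit O:
  1P = (1, 9)
  2P = (6, 0)
  3P = (1, 8)
  4P = O

ord(P) = 4


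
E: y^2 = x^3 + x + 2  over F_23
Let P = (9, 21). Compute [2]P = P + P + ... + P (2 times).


k = 2 = 10_2 (binary, LSB first: 01)
Double-and-add from P = (9, 21):
  bit 0 = 0: acc unchanged = O
  bit 1 = 1: acc = O + (0, 5) = (0, 5)

2P = (0, 5)


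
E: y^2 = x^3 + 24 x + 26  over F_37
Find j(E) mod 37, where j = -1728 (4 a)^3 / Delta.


Delta = -16(4 a^3 + 27 b^2) mod 37 = 17
-1728 * (4 a)^3 = -1728 * (4*24)^3 mod 37 = 23
j = 23 * 17^(-1) mod 37 = 34

j = 34 (mod 37)


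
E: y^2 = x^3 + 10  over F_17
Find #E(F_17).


For each x in F_17, count y with y^2 = x^3 + 0 x + 10 mod 17:
  x = 2: RHS = 1, y in [1, 16]  -> 2 point(s)
  x = 5: RHS = 16, y in [4, 13]  -> 2 point(s)
  x = 7: RHS = 13, y in [8, 9]  -> 2 point(s)
  x = 9: RHS = 8, y in [5, 12]  -> 2 point(s)
  x = 11: RHS = 15, y in [7, 10]  -> 2 point(s)
  x = 12: RHS = 4, y in [2, 15]  -> 2 point(s)
  x = 14: RHS = 0, y in [0]  -> 1 point(s)
  x = 15: RHS = 2, y in [6, 11]  -> 2 point(s)
  x = 16: RHS = 9, y in [3, 14]  -> 2 point(s)
Affine points: 17. Add the point at infinity: total = 18.

#E(F_17) = 18


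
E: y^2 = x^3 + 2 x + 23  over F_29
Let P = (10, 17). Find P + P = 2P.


Doubling: s = (3 x1^2 + a) / (2 y1)
s = (3*10^2 + 2) / (2*17) mod 29 = 14
x3 = s^2 - 2 x1 mod 29 = 14^2 - 2*10 = 2
y3 = s (x1 - x3) - y1 mod 29 = 14 * (10 - 2) - 17 = 8

2P = (2, 8)


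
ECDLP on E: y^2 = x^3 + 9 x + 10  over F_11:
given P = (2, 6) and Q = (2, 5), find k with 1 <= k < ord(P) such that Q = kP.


Enumerate multiples of P until we hit Q = (2, 5):
  1P = (2, 6)
  2P = (8, 0)
  3P = (2, 5)
Match found at i = 3.

k = 3


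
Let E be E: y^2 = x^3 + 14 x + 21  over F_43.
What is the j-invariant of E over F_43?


Delta = -16(4 a^3 + 27 b^2) mod 43 = 17
-1728 * (4 a)^3 = -1728 * (4*14)^3 mod 43 = 11
j = 11 * 17^(-1) mod 43 = 31

j = 31 (mod 43)


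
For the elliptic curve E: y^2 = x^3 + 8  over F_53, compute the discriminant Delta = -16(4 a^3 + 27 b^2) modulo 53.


4 a^3 + 27 b^2 = 4*0^3 + 27*8^2 = 0 + 1728 = 1728
Delta = -16 * (1728) = -27648
Delta mod 53 = 18

Delta = 18 (mod 53)


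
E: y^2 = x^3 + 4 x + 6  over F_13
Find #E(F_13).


For each x in F_13, count y with y^2 = x^3 + 4 x + 6 mod 13:
  x = 2: RHS = 9, y in [3, 10]  -> 2 point(s)
  x = 6: RHS = 12, y in [5, 8]  -> 2 point(s)
  x = 7: RHS = 0, y in [0]  -> 1 point(s)
  x = 8: RHS = 4, y in [2, 11]  -> 2 point(s)
  x = 9: RHS = 4, y in [2, 11]  -> 2 point(s)
  x = 11: RHS = 3, y in [4, 9]  -> 2 point(s)
  x = 12: RHS = 1, y in [1, 12]  -> 2 point(s)
Affine points: 13. Add the point at infinity: total = 14.

#E(F_13) = 14


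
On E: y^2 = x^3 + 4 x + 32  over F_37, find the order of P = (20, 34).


Compute successive multiples of P until we hit O:
  1P = (20, 34)
  2P = (4, 36)
  3P = (24, 22)
  4P = (2, 23)
  5P = (18, 33)
  6P = (27, 18)
  7P = (36, 29)
  8P = (22, 36)
  ... (continuing to 48P)
  48P = O

ord(P) = 48


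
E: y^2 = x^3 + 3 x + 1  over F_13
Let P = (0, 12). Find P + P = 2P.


Doubling: s = (3 x1^2 + a) / (2 y1)
s = (3*0^2 + 3) / (2*12) mod 13 = 5
x3 = s^2 - 2 x1 mod 13 = 5^2 - 2*0 = 12
y3 = s (x1 - x3) - y1 mod 13 = 5 * (0 - 12) - 12 = 6

2P = (12, 6)


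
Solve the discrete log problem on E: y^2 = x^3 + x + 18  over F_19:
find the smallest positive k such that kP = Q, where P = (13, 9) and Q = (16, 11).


Enumerate multiples of P until we hit Q = (16, 11):
  1P = (13, 9)
  2P = (18, 4)
  3P = (8, 5)
  4P = (7, 11)
  5P = (16, 11)
Match found at i = 5.

k = 5


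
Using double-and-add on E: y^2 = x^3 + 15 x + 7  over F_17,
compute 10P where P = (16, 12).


k = 10 = 1010_2 (binary, LSB first: 0101)
Double-and-add from P = (16, 12):
  bit 0 = 0: acc unchanged = O
  bit 1 = 1: acc = O + (10, 1) = (10, 1)
  bit 2 = 0: acc unchanged = (10, 1)
  bit 3 = 1: acc = (10, 1) + (9, 2) = (16, 5)

10P = (16, 5)


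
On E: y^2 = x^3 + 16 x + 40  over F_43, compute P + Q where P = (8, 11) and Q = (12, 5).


P != Q, so use the chord formula.
s = (y2 - y1) / (x2 - x1) = (37) / (4) mod 43 = 20
x3 = s^2 - x1 - x2 mod 43 = 20^2 - 8 - 12 = 36
y3 = s (x1 - x3) - y1 mod 43 = 20 * (8 - 36) - 11 = 31

P + Q = (36, 31)


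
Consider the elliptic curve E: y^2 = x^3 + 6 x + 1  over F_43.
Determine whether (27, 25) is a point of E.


Check whether y^2 = x^3 + 6 x + 1 (mod 43) for (x, y) = (27, 25).
LHS: y^2 = 25^2 mod 43 = 23
RHS: x^3 + 6 x + 1 = 27^3 + 6*27 + 1 mod 43 = 23
LHS = RHS

Yes, on the curve


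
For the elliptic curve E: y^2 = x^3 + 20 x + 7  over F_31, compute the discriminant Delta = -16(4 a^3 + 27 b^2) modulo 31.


4 a^3 + 27 b^2 = 4*20^3 + 27*7^2 = 32000 + 1323 = 33323
Delta = -16 * (33323) = -533168
Delta mod 31 = 1

Delta = 1 (mod 31)


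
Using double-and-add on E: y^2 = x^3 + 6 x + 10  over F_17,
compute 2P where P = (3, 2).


k = 2 = 10_2 (binary, LSB first: 01)
Double-and-add from P = (3, 2):
  bit 0 = 0: acc unchanged = O
  bit 1 = 1: acc = O + (10, 4) = (10, 4)

2P = (10, 4)


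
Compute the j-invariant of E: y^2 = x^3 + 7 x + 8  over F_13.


Delta = -16(4 a^3 + 27 b^2) mod 13 = 8
-1728 * (4 a)^3 = -1728 * (4*7)^3 mod 13 = 8
j = 8 * 8^(-1) mod 13 = 1

j = 1 (mod 13)


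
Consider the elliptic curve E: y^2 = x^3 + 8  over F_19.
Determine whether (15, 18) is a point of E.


Check whether y^2 = x^3 + 0 x + 8 (mod 19) for (x, y) = (15, 18).
LHS: y^2 = 18^2 mod 19 = 1
RHS: x^3 + 0 x + 8 = 15^3 + 0*15 + 8 mod 19 = 1
LHS = RHS

Yes, on the curve


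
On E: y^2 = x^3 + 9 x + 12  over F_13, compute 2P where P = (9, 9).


Doubling: s = (3 x1^2 + a) / (2 y1)
s = (3*9^2 + 9) / (2*9) mod 13 = 1
x3 = s^2 - 2 x1 mod 13 = 1^2 - 2*9 = 9
y3 = s (x1 - x3) - y1 mod 13 = 1 * (9 - 9) - 9 = 4

2P = (9, 4)


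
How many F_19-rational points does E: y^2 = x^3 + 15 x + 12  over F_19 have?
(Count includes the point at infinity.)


For each x in F_19, count y with y^2 = x^3 + 15 x + 12 mod 19:
  x = 1: RHS = 9, y in [3, 16]  -> 2 point(s)
  x = 7: RHS = 4, y in [2, 17]  -> 2 point(s)
  x = 8: RHS = 17, y in [6, 13]  -> 2 point(s)
  x = 11: RHS = 7, y in [8, 11]  -> 2 point(s)
  x = 12: RHS = 1, y in [1, 18]  -> 2 point(s)
  x = 16: RHS = 16, y in [4, 15]  -> 2 point(s)
Affine points: 12. Add the point at infinity: total = 13.

#E(F_19) = 13


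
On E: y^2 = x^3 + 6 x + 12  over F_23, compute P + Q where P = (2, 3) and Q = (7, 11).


P != Q, so use the chord formula.
s = (y2 - y1) / (x2 - x1) = (8) / (5) mod 23 = 20
x3 = s^2 - x1 - x2 mod 23 = 20^2 - 2 - 7 = 0
y3 = s (x1 - x3) - y1 mod 23 = 20 * (2 - 0) - 3 = 14

P + Q = (0, 14)


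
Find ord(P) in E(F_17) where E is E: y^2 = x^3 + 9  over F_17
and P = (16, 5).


Compute successive multiples of P until we hit O:
  1P = (16, 5)
  2P = (6, 15)
  3P = (13, 9)
  4P = (3, 6)
  5P = (14, 4)
  6P = (0, 3)
  7P = (5, 7)
  8P = (15, 1)
  ... (continuing to 18P)
  18P = O

ord(P) = 18


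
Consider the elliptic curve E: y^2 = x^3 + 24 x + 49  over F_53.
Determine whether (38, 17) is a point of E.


Check whether y^2 = x^3 + 24 x + 49 (mod 53) for (x, y) = (38, 17).
LHS: y^2 = 17^2 mod 53 = 24
RHS: x^3 + 24 x + 49 = 38^3 + 24*38 + 49 mod 53 = 24
LHS = RHS

Yes, on the curve


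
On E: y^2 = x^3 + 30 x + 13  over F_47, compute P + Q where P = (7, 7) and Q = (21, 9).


P != Q, so use the chord formula.
s = (y2 - y1) / (x2 - x1) = (2) / (14) mod 47 = 27
x3 = s^2 - x1 - x2 mod 47 = 27^2 - 7 - 21 = 43
y3 = s (x1 - x3) - y1 mod 47 = 27 * (7 - 43) - 7 = 8

P + Q = (43, 8)


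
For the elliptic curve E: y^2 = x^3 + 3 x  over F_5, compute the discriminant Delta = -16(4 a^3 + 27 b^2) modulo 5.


4 a^3 + 27 b^2 = 4*3^3 + 27*0^2 = 108 + 0 = 108
Delta = -16 * (108) = -1728
Delta mod 5 = 2

Delta = 2 (mod 5)


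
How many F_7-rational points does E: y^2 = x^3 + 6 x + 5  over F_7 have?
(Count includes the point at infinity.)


For each x in F_7, count y with y^2 = x^3 + 6 x + 5 mod 7:
  x = 2: RHS = 4, y in [2, 5]  -> 2 point(s)
  x = 3: RHS = 1, y in [1, 6]  -> 2 point(s)
  x = 4: RHS = 2, y in [3, 4]  -> 2 point(s)
Affine points: 6. Add the point at infinity: total = 7.

#E(F_7) = 7


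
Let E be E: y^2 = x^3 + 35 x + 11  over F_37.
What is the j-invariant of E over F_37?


Delta = -16(4 a^3 + 27 b^2) mod 37 = 3
-1728 * (4 a)^3 = -1728 * (4*35)^3 mod 37 = 29
j = 29 * 3^(-1) mod 37 = 22

j = 22 (mod 37)


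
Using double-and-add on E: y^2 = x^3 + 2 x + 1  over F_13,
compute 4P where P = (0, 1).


k = 4 = 100_2 (binary, LSB first: 001)
Double-and-add from P = (0, 1):
  bit 0 = 0: acc unchanged = O
  bit 1 = 0: acc unchanged = O
  bit 2 = 1: acc = O + (2, 0) = (2, 0)

4P = (2, 0)


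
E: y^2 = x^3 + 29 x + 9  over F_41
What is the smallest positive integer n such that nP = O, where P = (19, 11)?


Compute successive multiples of P until we hit O:
  1P = (19, 11)
  2P = (5, 22)
  3P = (40, 26)
  4P = (21, 11)
  5P = (1, 30)
  6P = (23, 16)
  7P = (39, 5)
  8P = (4, 5)
  ... (continuing to 22P)
  22P = O

ord(P) = 22


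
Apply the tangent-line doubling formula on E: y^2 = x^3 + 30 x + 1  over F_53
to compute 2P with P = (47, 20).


Doubling: s = (3 x1^2 + a) / (2 y1)
s = (3*47^2 + 30) / (2*20) mod 53 = 22
x3 = s^2 - 2 x1 mod 53 = 22^2 - 2*47 = 19
y3 = s (x1 - x3) - y1 mod 53 = 22 * (47 - 19) - 20 = 13

2P = (19, 13)


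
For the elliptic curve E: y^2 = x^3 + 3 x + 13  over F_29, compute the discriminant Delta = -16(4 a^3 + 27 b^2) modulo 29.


4 a^3 + 27 b^2 = 4*3^3 + 27*13^2 = 108 + 4563 = 4671
Delta = -16 * (4671) = -74736
Delta mod 29 = 26

Delta = 26 (mod 29)


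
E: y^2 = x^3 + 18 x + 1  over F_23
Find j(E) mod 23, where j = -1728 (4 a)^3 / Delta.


Delta = -16(4 a^3 + 27 b^2) mod 23 = 1
-1728 * (4 a)^3 = -1728 * (4*18)^3 mod 23 = 11
j = 11 * 1^(-1) mod 23 = 11

j = 11 (mod 23)


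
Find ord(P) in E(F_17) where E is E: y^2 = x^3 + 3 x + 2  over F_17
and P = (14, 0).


Compute successive multiples of P until we hit O:
  1P = (14, 0)
  2P = O

ord(P) = 2


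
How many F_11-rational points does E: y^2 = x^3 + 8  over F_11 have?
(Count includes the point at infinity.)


For each x in F_11, count y with y^2 = x^3 + 0 x + 8 mod 11:
  x = 1: RHS = 9, y in [3, 8]  -> 2 point(s)
  x = 2: RHS = 5, y in [4, 7]  -> 2 point(s)
  x = 5: RHS = 1, y in [1, 10]  -> 2 point(s)
  x = 6: RHS = 4, y in [2, 9]  -> 2 point(s)
  x = 8: RHS = 3, y in [5, 6]  -> 2 point(s)
  x = 9: RHS = 0, y in [0]  -> 1 point(s)
Affine points: 11. Add the point at infinity: total = 12.

#E(F_11) = 12


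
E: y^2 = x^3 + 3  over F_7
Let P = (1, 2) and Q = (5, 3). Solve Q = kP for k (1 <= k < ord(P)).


Enumerate multiples of P until we hit Q = (5, 3):
  1P = (1, 2)
  2P = (6, 3)
  3P = (2, 2)
  4P = (4, 5)
  5P = (3, 3)
  6P = (5, 3)
Match found at i = 6.

k = 6


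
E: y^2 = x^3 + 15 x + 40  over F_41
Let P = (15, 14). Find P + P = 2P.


Doubling: s = (3 x1^2 + a) / (2 y1)
s = (3*15^2 + 15) / (2*14) mod 41 = 10
x3 = s^2 - 2 x1 mod 41 = 10^2 - 2*15 = 29
y3 = s (x1 - x3) - y1 mod 41 = 10 * (15 - 29) - 14 = 10

2P = (29, 10)


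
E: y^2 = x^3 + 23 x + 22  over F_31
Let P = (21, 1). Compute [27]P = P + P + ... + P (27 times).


k = 27 = 11011_2 (binary, LSB first: 11011)
Double-and-add from P = (21, 1):
  bit 0 = 1: acc = O + (21, 1) = (21, 1)
  bit 1 = 1: acc = (21, 1) + (8, 6) = (6, 29)
  bit 2 = 0: acc unchanged = (6, 29)
  bit 3 = 1: acc = (6, 29) + (17, 26) = (5, 13)
  bit 4 = 1: acc = (5, 13) + (13, 21) = (14, 9)

27P = (14, 9)


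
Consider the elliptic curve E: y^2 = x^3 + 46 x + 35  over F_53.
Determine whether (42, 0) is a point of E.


Check whether y^2 = x^3 + 46 x + 35 (mod 53) for (x, y) = (42, 0).
LHS: y^2 = 0^2 mod 53 = 0
RHS: x^3 + 46 x + 35 = 42^3 + 46*42 + 35 mod 53 = 0
LHS = RHS

Yes, on the curve


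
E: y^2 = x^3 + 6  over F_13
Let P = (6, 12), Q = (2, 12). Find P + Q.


P != Q, so use the chord formula.
s = (y2 - y1) / (x2 - x1) = (0) / (9) mod 13 = 0
x3 = s^2 - x1 - x2 mod 13 = 0^2 - 6 - 2 = 5
y3 = s (x1 - x3) - y1 mod 13 = 0 * (6 - 5) - 12 = 1

P + Q = (5, 1)


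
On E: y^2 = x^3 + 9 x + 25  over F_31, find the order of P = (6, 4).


Compute successive multiples of P until we hit O:
  1P = (6, 4)
  2P = (28, 23)
  3P = (16, 24)
  4P = (13, 13)
  5P = (1, 29)
  6P = (18, 25)
  7P = (12, 1)
  8P = (21, 19)
  ... (continuing to 39P)
  39P = O

ord(P) = 39


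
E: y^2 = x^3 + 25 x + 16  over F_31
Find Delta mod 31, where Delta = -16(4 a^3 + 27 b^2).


4 a^3 + 27 b^2 = 4*25^3 + 27*16^2 = 62500 + 6912 = 69412
Delta = -16 * (69412) = -1110592
Delta mod 31 = 14

Delta = 14 (mod 31)


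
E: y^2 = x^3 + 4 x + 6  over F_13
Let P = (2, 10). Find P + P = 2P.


Doubling: s = (3 x1^2 + a) / (2 y1)
s = (3*2^2 + 4) / (2*10) mod 13 = 6
x3 = s^2 - 2 x1 mod 13 = 6^2 - 2*2 = 6
y3 = s (x1 - x3) - y1 mod 13 = 6 * (2 - 6) - 10 = 5

2P = (6, 5)


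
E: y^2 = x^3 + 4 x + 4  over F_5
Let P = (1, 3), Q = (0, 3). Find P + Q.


P != Q, so use the chord formula.
s = (y2 - y1) / (x2 - x1) = (0) / (4) mod 5 = 0
x3 = s^2 - x1 - x2 mod 5 = 0^2 - 1 - 0 = 4
y3 = s (x1 - x3) - y1 mod 5 = 0 * (1 - 4) - 3 = 2

P + Q = (4, 2)


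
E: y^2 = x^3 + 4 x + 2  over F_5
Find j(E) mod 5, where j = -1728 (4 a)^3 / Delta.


Delta = -16(4 a^3 + 27 b^2) mod 5 = 1
-1728 * (4 a)^3 = -1728 * (4*4)^3 mod 5 = 2
j = 2 * 1^(-1) mod 5 = 2

j = 2 (mod 5)


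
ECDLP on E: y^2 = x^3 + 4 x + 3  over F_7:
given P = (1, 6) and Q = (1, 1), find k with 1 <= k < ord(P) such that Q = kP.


Enumerate multiples of P until we hit Q = (1, 1):
  1P = (1, 6)
  2P = (5, 1)
  3P = (3, 0)
  4P = (5, 6)
  5P = (1, 1)
Match found at i = 5.

k = 5


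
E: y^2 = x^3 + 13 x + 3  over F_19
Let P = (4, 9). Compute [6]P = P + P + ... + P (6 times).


k = 6 = 110_2 (binary, LSB first: 011)
Double-and-add from P = (4, 9):
  bit 0 = 0: acc unchanged = O
  bit 1 = 1: acc = O + (8, 7) = (8, 7)
  bit 2 = 1: acc = (8, 7) + (12, 5) = (4, 10)

6P = (4, 10)


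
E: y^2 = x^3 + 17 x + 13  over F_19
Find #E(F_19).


For each x in F_19, count y with y^2 = x^3 + 17 x + 13 mod 19:
  x = 2: RHS = 17, y in [6, 13]  -> 2 point(s)
  x = 7: RHS = 0, y in [0]  -> 1 point(s)
  x = 10: RHS = 5, y in [9, 10]  -> 2 point(s)
  x = 11: RHS = 11, y in [7, 12]  -> 2 point(s)
  x = 12: RHS = 7, y in [8, 11]  -> 2 point(s)
  x = 16: RHS = 11, y in [7, 12]  -> 2 point(s)
  x = 17: RHS = 9, y in [3, 16]  -> 2 point(s)
Affine points: 13. Add the point at infinity: total = 14.

#E(F_19) = 14


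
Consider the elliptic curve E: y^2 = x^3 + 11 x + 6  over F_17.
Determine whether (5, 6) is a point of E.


Check whether y^2 = x^3 + 11 x + 6 (mod 17) for (x, y) = (5, 6).
LHS: y^2 = 6^2 mod 17 = 2
RHS: x^3 + 11 x + 6 = 5^3 + 11*5 + 6 mod 17 = 16
LHS != RHS

No, not on the curve


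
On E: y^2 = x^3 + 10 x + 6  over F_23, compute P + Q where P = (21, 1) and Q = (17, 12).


P != Q, so use the chord formula.
s = (y2 - y1) / (x2 - x1) = (11) / (19) mod 23 = 3
x3 = s^2 - x1 - x2 mod 23 = 3^2 - 21 - 17 = 17
y3 = s (x1 - x3) - y1 mod 23 = 3 * (21 - 17) - 1 = 11

P + Q = (17, 11)


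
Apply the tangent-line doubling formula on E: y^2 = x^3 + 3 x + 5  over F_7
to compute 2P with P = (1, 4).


Doubling: s = (3 x1^2 + a) / (2 y1)
s = (3*1^2 + 3) / (2*4) mod 7 = 6
x3 = s^2 - 2 x1 mod 7 = 6^2 - 2*1 = 6
y3 = s (x1 - x3) - y1 mod 7 = 6 * (1 - 6) - 4 = 1

2P = (6, 1)


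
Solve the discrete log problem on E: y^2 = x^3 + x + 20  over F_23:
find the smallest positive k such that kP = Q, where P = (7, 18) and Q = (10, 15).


Enumerate multiples of P until we hit Q = (10, 15):
  1P = (7, 18)
  2P = (10, 8)
  3P = (12, 14)
  4P = (12, 9)
  5P = (10, 15)
Match found at i = 5.

k = 5


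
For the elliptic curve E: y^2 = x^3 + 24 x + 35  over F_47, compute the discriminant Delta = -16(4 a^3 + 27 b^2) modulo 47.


4 a^3 + 27 b^2 = 4*24^3 + 27*35^2 = 55296 + 33075 = 88371
Delta = -16 * (88371) = -1413936
Delta mod 47 = 12

Delta = 12 (mod 47)


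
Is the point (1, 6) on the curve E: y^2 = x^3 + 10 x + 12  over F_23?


Check whether y^2 = x^3 + 10 x + 12 (mod 23) for (x, y) = (1, 6).
LHS: y^2 = 6^2 mod 23 = 13
RHS: x^3 + 10 x + 12 = 1^3 + 10*1 + 12 mod 23 = 0
LHS != RHS

No, not on the curve


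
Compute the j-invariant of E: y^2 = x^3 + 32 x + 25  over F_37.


Delta = -16(4 a^3 + 27 b^2) mod 37 = 34
-1728 * (4 a)^3 = -1728 * (4*32)^3 mod 37 = 23
j = 23 * 34^(-1) mod 37 = 17

j = 17 (mod 37)


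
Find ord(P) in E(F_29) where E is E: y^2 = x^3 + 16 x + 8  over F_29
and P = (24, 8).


Compute successive multiples of P until we hit O:
  1P = (24, 8)
  2P = (1, 5)
  3P = (26, 22)
  4P = (28, 22)
  5P = (11, 23)
  6P = (7, 17)
  7P = (4, 7)
  8P = (25, 5)
  ... (continuing to 29P)
  29P = O

ord(P) = 29


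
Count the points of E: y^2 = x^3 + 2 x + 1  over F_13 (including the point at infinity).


For each x in F_13, count y with y^2 = x^3 + 2 x + 1 mod 13:
  x = 0: RHS = 1, y in [1, 12]  -> 2 point(s)
  x = 1: RHS = 4, y in [2, 11]  -> 2 point(s)
  x = 2: RHS = 0, y in [0]  -> 1 point(s)
  x = 8: RHS = 9, y in [3, 10]  -> 2 point(s)
Affine points: 7. Add the point at infinity: total = 8.

#E(F_13) = 8


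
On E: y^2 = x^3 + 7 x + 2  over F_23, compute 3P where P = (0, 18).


k = 3 = 11_2 (binary, LSB first: 11)
Double-and-add from P = (0, 18):
  bit 0 = 1: acc = O + (0, 18) = (0, 18)
  bit 1 = 1: acc = (0, 18) + (9, 9) = (15, 20)

3P = (15, 20)


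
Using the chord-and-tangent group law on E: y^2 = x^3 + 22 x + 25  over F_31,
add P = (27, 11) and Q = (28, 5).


P != Q, so use the chord formula.
s = (y2 - y1) / (x2 - x1) = (25) / (1) mod 31 = 25
x3 = s^2 - x1 - x2 mod 31 = 25^2 - 27 - 28 = 12
y3 = s (x1 - x3) - y1 mod 31 = 25 * (27 - 12) - 11 = 23

P + Q = (12, 23)


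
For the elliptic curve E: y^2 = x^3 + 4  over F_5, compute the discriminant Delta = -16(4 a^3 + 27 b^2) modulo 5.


4 a^3 + 27 b^2 = 4*0^3 + 27*4^2 = 0 + 432 = 432
Delta = -16 * (432) = -6912
Delta mod 5 = 3

Delta = 3 (mod 5)


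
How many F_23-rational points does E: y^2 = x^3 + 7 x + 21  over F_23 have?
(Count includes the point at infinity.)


For each x in F_23, count y with y^2 = x^3 + 7 x + 21 mod 23:
  x = 1: RHS = 6, y in [11, 12]  -> 2 point(s)
  x = 3: RHS = 0, y in [0]  -> 1 point(s)
  x = 6: RHS = 3, y in [7, 16]  -> 2 point(s)
  x = 9: RHS = 8, y in [10, 13]  -> 2 point(s)
  x = 11: RHS = 3, y in [7, 16]  -> 2 point(s)
  x = 12: RHS = 16, y in [4, 19]  -> 2 point(s)
  x = 13: RHS = 9, y in [3, 20]  -> 2 point(s)
  x = 17: RHS = 16, y in [4, 19]  -> 2 point(s)
  x = 22: RHS = 13, y in [6, 17]  -> 2 point(s)
Affine points: 17. Add the point at infinity: total = 18.

#E(F_23) = 18


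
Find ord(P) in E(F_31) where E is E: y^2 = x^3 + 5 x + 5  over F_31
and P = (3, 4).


Compute successive multiples of P until we hit O:
  1P = (3, 4)
  2P = (10, 30)
  3P = (28, 5)
  4P = (25, 10)
  5P = (0, 25)
  6P = (15, 18)
  7P = (29, 7)
  8P = (13, 2)
  ... (continuing to 28P)
  28P = O

ord(P) = 28


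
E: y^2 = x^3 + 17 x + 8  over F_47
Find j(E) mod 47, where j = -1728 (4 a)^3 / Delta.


Delta = -16(4 a^3 + 27 b^2) mod 47 = 33
-1728 * (4 a)^3 = -1728 * (4*17)^3 mod 47 = 22
j = 22 * 33^(-1) mod 47 = 32

j = 32 (mod 47)


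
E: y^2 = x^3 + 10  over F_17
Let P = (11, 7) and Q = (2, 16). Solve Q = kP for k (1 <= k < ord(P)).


Enumerate multiples of P until we hit Q = (2, 16):
  1P = (11, 7)
  2P = (16, 3)
  3P = (9, 5)
  4P = (15, 6)
  5P = (7, 9)
  6P = (12, 2)
  7P = (2, 16)
Match found at i = 7.

k = 7


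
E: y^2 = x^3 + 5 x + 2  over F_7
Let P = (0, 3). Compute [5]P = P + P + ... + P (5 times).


k = 5 = 101_2 (binary, LSB first: 101)
Double-and-add from P = (0, 3):
  bit 0 = 1: acc = O + (0, 3) = (0, 3)
  bit 1 = 0: acc unchanged = (0, 3)
  bit 2 = 1: acc = (0, 3) + (1, 6) = (1, 1)

5P = (1, 1)


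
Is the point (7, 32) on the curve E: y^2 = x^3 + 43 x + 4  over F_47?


Check whether y^2 = x^3 + 43 x + 4 (mod 47) for (x, y) = (7, 32).
LHS: y^2 = 32^2 mod 47 = 37
RHS: x^3 + 43 x + 4 = 7^3 + 43*7 + 4 mod 47 = 37
LHS = RHS

Yes, on the curve


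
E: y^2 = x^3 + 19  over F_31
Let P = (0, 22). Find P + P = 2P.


Doubling: s = (3 x1^2 + a) / (2 y1)
s = (3*0^2 + 0) / (2*22) mod 31 = 0
x3 = s^2 - 2 x1 mod 31 = 0^2 - 2*0 = 0
y3 = s (x1 - x3) - y1 mod 31 = 0 * (0 - 0) - 22 = 9

2P = (0, 9)


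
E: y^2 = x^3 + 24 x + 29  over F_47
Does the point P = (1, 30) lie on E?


Check whether y^2 = x^3 + 24 x + 29 (mod 47) for (x, y) = (1, 30).
LHS: y^2 = 30^2 mod 47 = 7
RHS: x^3 + 24 x + 29 = 1^3 + 24*1 + 29 mod 47 = 7
LHS = RHS

Yes, on the curve


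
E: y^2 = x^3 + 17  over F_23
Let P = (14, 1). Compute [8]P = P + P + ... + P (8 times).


k = 8 = 1000_2 (binary, LSB first: 0001)
Double-and-add from P = (14, 1):
  bit 0 = 0: acc unchanged = O
  bit 1 = 0: acc unchanged = O
  bit 2 = 0: acc unchanged = O
  bit 3 = 1: acc = O + (1, 15) = (1, 15)

8P = (1, 15)


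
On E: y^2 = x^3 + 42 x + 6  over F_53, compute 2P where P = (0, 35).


Doubling: s = (3 x1^2 + a) / (2 y1)
s = (3*0^2 + 42) / (2*35) mod 53 = 43
x3 = s^2 - 2 x1 mod 53 = 43^2 - 2*0 = 47
y3 = s (x1 - x3) - y1 mod 53 = 43 * (0 - 47) - 35 = 11

2P = (47, 11)


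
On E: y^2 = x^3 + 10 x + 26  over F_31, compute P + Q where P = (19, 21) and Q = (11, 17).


P != Q, so use the chord formula.
s = (y2 - y1) / (x2 - x1) = (27) / (23) mod 31 = 16
x3 = s^2 - x1 - x2 mod 31 = 16^2 - 19 - 11 = 9
y3 = s (x1 - x3) - y1 mod 31 = 16 * (19 - 9) - 21 = 15

P + Q = (9, 15)


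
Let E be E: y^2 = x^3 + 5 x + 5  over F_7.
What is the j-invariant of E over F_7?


Delta = -16(4 a^3 + 27 b^2) mod 7 = 2
-1728 * (4 a)^3 = -1728 * (4*5)^3 mod 7 = 6
j = 6 * 2^(-1) mod 7 = 3

j = 3 (mod 7)


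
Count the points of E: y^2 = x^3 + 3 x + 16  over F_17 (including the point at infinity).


For each x in F_17, count y with y^2 = x^3 + 3 x + 16 mod 17:
  x = 0: RHS = 16, y in [4, 13]  -> 2 point(s)
  x = 2: RHS = 13, y in [8, 9]  -> 2 point(s)
  x = 3: RHS = 1, y in [1, 16]  -> 2 point(s)
  x = 8: RHS = 8, y in [5, 12]  -> 2 point(s)
  x = 10: RHS = 9, y in [3, 14]  -> 2 point(s)
  x = 13: RHS = 8, y in [5, 12]  -> 2 point(s)
  x = 15: RHS = 2, y in [6, 11]  -> 2 point(s)
Affine points: 14. Add the point at infinity: total = 15.

#E(F_17) = 15


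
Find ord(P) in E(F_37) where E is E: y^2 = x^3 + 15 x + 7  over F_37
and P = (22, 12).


Compute successive multiples of P until we hit O:
  1P = (22, 12)
  2P = (31, 16)
  3P = (18, 35)
  4P = (0, 28)
  5P = (14, 36)
  6P = (10, 26)
  7P = (30, 22)
  8P = (12, 19)
  ... (continuing to 17P)
  17P = O

ord(P) = 17


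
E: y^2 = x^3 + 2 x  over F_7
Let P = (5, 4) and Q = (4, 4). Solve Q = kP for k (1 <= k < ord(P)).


Enumerate multiples of P until we hit Q = (4, 4):
  1P = (5, 4)
  2P = (4, 3)
  3P = (6, 2)
  4P = (0, 0)
  5P = (6, 5)
  6P = (4, 4)
Match found at i = 6.

k = 6


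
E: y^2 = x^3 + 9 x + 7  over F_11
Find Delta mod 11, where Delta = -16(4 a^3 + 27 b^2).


4 a^3 + 27 b^2 = 4*9^3 + 27*7^2 = 2916 + 1323 = 4239
Delta = -16 * (4239) = -67824
Delta mod 11 = 2

Delta = 2 (mod 11)


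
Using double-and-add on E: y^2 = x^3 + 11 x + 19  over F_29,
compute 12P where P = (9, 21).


k = 12 = 1100_2 (binary, LSB first: 0011)
Double-and-add from P = (9, 21):
  bit 0 = 0: acc unchanged = O
  bit 1 = 0: acc unchanged = O
  bit 2 = 1: acc = O + (2, 22) = (2, 22)
  bit 3 = 1: acc = (2, 22) + (24, 10) = (16, 12)

12P = (16, 12)


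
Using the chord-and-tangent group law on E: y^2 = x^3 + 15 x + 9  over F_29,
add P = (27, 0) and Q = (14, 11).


P != Q, so use the chord formula.
s = (y2 - y1) / (x2 - x1) = (11) / (16) mod 29 = 17
x3 = s^2 - x1 - x2 mod 29 = 17^2 - 27 - 14 = 16
y3 = s (x1 - x3) - y1 mod 29 = 17 * (27 - 16) - 0 = 13

P + Q = (16, 13)


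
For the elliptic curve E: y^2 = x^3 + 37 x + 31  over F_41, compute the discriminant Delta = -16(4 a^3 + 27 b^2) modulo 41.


4 a^3 + 27 b^2 = 4*37^3 + 27*31^2 = 202612 + 25947 = 228559
Delta = -16 * (228559) = -3656944
Delta mod 41 = 10

Delta = 10 (mod 41)


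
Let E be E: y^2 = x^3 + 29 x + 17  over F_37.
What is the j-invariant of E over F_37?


Delta = -16(4 a^3 + 27 b^2) mod 37 = 13
-1728 * (4 a)^3 = -1728 * (4*29)^3 mod 37 = 6
j = 6 * 13^(-1) mod 37 = 9

j = 9 (mod 37)


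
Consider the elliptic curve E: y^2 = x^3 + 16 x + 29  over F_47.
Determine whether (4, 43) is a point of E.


Check whether y^2 = x^3 + 16 x + 29 (mod 47) for (x, y) = (4, 43).
LHS: y^2 = 43^2 mod 47 = 16
RHS: x^3 + 16 x + 29 = 4^3 + 16*4 + 29 mod 47 = 16
LHS = RHS

Yes, on the curve


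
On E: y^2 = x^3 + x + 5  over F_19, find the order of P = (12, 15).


Compute successive multiples of P until we hit O:
  1P = (12, 15)
  2P = (0, 10)
  3P = (11, 6)
  4P = (1, 8)
  5P = (13, 12)
  6P = (3, 15)
  7P = (4, 4)
  8P = (4, 15)
  ... (continuing to 15P)
  15P = O

ord(P) = 15


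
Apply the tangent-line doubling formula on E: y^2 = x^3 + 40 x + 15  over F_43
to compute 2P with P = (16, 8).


Doubling: s = (3 x1^2 + a) / (2 y1)
s = (3*16^2 + 40) / (2*8) mod 43 = 29
x3 = s^2 - 2 x1 mod 43 = 29^2 - 2*16 = 35
y3 = s (x1 - x3) - y1 mod 43 = 29 * (16 - 35) - 8 = 0

2P = (35, 0)


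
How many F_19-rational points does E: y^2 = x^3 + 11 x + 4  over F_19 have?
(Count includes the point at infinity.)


For each x in F_19, count y with y^2 = x^3 + 11 x + 4 mod 19:
  x = 0: RHS = 4, y in [2, 17]  -> 2 point(s)
  x = 1: RHS = 16, y in [4, 15]  -> 2 point(s)
  x = 3: RHS = 7, y in [8, 11]  -> 2 point(s)
  x = 4: RHS = 17, y in [6, 13]  -> 2 point(s)
  x = 6: RHS = 1, y in [1, 18]  -> 2 point(s)
  x = 7: RHS = 6, y in [5, 14]  -> 2 point(s)
  x = 13: RHS = 7, y in [8, 11]  -> 2 point(s)
  x = 16: RHS = 1, y in [1, 18]  -> 2 point(s)
  x = 18: RHS = 11, y in [7, 12]  -> 2 point(s)
Affine points: 18. Add the point at infinity: total = 19.

#E(F_19) = 19


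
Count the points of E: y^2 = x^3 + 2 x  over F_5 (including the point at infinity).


For each x in F_5, count y with y^2 = x^3 + 2 x + 0 mod 5:
  x = 0: RHS = 0, y in [0]  -> 1 point(s)
Affine points: 1. Add the point at infinity: total = 2.

#E(F_5) = 2


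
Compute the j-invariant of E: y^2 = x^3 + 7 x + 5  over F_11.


Delta = -16(4 a^3 + 27 b^2) mod 11 = 6
-1728 * (4 a)^3 = -1728 * (4*7)^3 mod 11 = 4
j = 4 * 6^(-1) mod 11 = 8

j = 8 (mod 11)


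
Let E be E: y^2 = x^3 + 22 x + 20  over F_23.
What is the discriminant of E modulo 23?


4 a^3 + 27 b^2 = 4*22^3 + 27*20^2 = 42592 + 10800 = 53392
Delta = -16 * (53392) = -854272
Delta mod 23 = 17

Delta = 17 (mod 23)


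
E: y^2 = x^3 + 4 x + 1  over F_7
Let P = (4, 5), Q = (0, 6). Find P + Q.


P != Q, so use the chord formula.
s = (y2 - y1) / (x2 - x1) = (1) / (3) mod 7 = 5
x3 = s^2 - x1 - x2 mod 7 = 5^2 - 4 - 0 = 0
y3 = s (x1 - x3) - y1 mod 7 = 5 * (4 - 0) - 5 = 1

P + Q = (0, 1)


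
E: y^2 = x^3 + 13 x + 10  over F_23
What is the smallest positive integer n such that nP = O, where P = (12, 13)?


Compute successive multiples of P until we hit O:
  1P = (12, 13)
  2P = (1, 1)
  3P = (11, 9)
  4P = (16, 17)
  5P = (19, 3)
  6P = (10, 17)
  7P = (5, 19)
  8P = (18, 2)
  ... (continuing to 19P)
  19P = O

ord(P) = 19


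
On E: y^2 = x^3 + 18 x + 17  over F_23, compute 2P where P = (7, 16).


Doubling: s = (3 x1^2 + a) / (2 y1)
s = (3*7^2 + 18) / (2*16) mod 23 = 3
x3 = s^2 - 2 x1 mod 23 = 3^2 - 2*7 = 18
y3 = s (x1 - x3) - y1 mod 23 = 3 * (7 - 18) - 16 = 20

2P = (18, 20)


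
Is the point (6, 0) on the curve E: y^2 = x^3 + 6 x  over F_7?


Check whether y^2 = x^3 + 6 x + 0 (mod 7) for (x, y) = (6, 0).
LHS: y^2 = 0^2 mod 7 = 0
RHS: x^3 + 6 x + 0 = 6^3 + 6*6 + 0 mod 7 = 0
LHS = RHS

Yes, on the curve


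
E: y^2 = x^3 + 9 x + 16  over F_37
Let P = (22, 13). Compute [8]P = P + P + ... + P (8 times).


k = 8 = 1000_2 (binary, LSB first: 0001)
Double-and-add from P = (22, 13):
  bit 0 = 0: acc unchanged = O
  bit 1 = 0: acc unchanged = O
  bit 2 = 0: acc unchanged = O
  bit 3 = 1: acc = O + (10, 25) = (10, 25)

8P = (10, 25)


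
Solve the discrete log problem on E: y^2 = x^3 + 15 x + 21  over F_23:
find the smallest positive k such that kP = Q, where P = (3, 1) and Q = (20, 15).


Enumerate multiples of P until we hit Q = (20, 15):
  1P = (3, 1)
  2P = (21, 12)
  3P = (2, 6)
  4P = (20, 15)
Match found at i = 4.

k = 4


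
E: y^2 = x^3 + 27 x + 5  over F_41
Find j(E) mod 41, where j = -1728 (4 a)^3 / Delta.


Delta = -16(4 a^3 + 27 b^2) mod 41 = 37
-1728 * (4 a)^3 = -1728 * (4*27)^3 mod 41 = 37
j = 37 * 37^(-1) mod 41 = 1

j = 1 (mod 41)


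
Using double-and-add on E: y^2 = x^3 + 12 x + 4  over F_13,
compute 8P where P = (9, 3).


k = 8 = 1000_2 (binary, LSB first: 0001)
Double-and-add from P = (9, 3):
  bit 0 = 0: acc unchanged = O
  bit 1 = 0: acc unchanged = O
  bit 2 = 0: acc unchanged = O
  bit 3 = 1: acc = O + (0, 11) = (0, 11)

8P = (0, 11)


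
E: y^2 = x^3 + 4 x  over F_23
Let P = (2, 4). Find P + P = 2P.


Doubling: s = (3 x1^2 + a) / (2 y1)
s = (3*2^2 + 4) / (2*4) mod 23 = 2
x3 = s^2 - 2 x1 mod 23 = 2^2 - 2*2 = 0
y3 = s (x1 - x3) - y1 mod 23 = 2 * (2 - 0) - 4 = 0

2P = (0, 0)


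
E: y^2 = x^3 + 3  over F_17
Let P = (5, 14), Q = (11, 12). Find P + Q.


P != Q, so use the chord formula.
s = (y2 - y1) / (x2 - x1) = (15) / (6) mod 17 = 11
x3 = s^2 - x1 - x2 mod 17 = 11^2 - 5 - 11 = 3
y3 = s (x1 - x3) - y1 mod 17 = 11 * (5 - 3) - 14 = 8

P + Q = (3, 8)


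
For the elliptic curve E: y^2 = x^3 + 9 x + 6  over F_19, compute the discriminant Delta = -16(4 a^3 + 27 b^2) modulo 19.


4 a^3 + 27 b^2 = 4*9^3 + 27*6^2 = 2916 + 972 = 3888
Delta = -16 * (3888) = -62208
Delta mod 19 = 17

Delta = 17 (mod 19)


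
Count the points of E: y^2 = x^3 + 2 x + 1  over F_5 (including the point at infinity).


For each x in F_5, count y with y^2 = x^3 + 2 x + 1 mod 5:
  x = 0: RHS = 1, y in [1, 4]  -> 2 point(s)
  x = 1: RHS = 4, y in [2, 3]  -> 2 point(s)
  x = 3: RHS = 4, y in [2, 3]  -> 2 point(s)
Affine points: 6. Add the point at infinity: total = 7.

#E(F_5) = 7


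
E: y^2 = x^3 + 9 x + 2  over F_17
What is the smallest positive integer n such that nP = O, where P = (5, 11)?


Compute successive multiples of P until we hit O:
  1P = (5, 11)
  2P = (5, 6)
  3P = O

ord(P) = 3


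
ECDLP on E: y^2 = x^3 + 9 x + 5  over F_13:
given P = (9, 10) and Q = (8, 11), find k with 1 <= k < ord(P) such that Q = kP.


Enumerate multiples of P until we hit Q = (8, 11):
  1P = (9, 10)
  2P = (4, 1)
  3P = (10, 9)
  4P = (8, 2)
  5P = (8, 11)
Match found at i = 5.

k = 5


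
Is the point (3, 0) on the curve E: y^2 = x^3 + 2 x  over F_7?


Check whether y^2 = x^3 + 2 x + 0 (mod 7) for (x, y) = (3, 0).
LHS: y^2 = 0^2 mod 7 = 0
RHS: x^3 + 2 x + 0 = 3^3 + 2*3 + 0 mod 7 = 5
LHS != RHS

No, not on the curve


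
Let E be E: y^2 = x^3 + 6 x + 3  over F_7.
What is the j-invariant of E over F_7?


Delta = -16(4 a^3 + 27 b^2) mod 7 = 5
-1728 * (4 a)^3 = -1728 * (4*6)^3 mod 7 = 6
j = 6 * 5^(-1) mod 7 = 4

j = 4 (mod 7)


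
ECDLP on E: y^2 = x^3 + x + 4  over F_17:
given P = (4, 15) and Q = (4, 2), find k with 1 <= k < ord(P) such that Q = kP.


Enumerate multiples of P until we hit Q = (4, 2):
  1P = (4, 15)
  2P = (5, 10)
  3P = (16, 11)
  4P = (16, 6)
  5P = (5, 7)
  6P = (4, 2)
Match found at i = 6.

k = 6


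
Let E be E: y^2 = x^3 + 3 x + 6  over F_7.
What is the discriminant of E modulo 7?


4 a^3 + 27 b^2 = 4*3^3 + 27*6^2 = 108 + 972 = 1080
Delta = -16 * (1080) = -17280
Delta mod 7 = 3

Delta = 3 (mod 7)


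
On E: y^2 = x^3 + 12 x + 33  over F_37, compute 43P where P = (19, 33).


k = 43 = 101011_2 (binary, LSB first: 110101)
Double-and-add from P = (19, 33):
  bit 0 = 1: acc = O + (19, 33) = (19, 33)
  bit 1 = 1: acc = (19, 33) + (32, 12) = (7, 33)
  bit 2 = 0: acc unchanged = (7, 33)
  bit 3 = 1: acc = (7, 33) + (31, 2) = (6, 32)
  bit 4 = 0: acc unchanged = (6, 32)
  bit 5 = 1: acc = (6, 32) + (5, 12) = (19, 4)

43P = (19, 4)


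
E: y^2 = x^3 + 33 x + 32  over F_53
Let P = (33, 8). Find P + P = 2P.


Doubling: s = (3 x1^2 + a) / (2 y1)
s = (3*33^2 + 33) / (2*8) mod 53 = 34
x3 = s^2 - 2 x1 mod 53 = 34^2 - 2*33 = 30
y3 = s (x1 - x3) - y1 mod 53 = 34 * (33 - 30) - 8 = 41

2P = (30, 41)


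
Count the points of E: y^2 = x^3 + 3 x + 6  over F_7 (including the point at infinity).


For each x in F_7, count y with y^2 = x^3 + 3 x + 6 mod 7:
  x = 3: RHS = 0, y in [0]  -> 1 point(s)
  x = 6: RHS = 2, y in [3, 4]  -> 2 point(s)
Affine points: 3. Add the point at infinity: total = 4.

#E(F_7) = 4


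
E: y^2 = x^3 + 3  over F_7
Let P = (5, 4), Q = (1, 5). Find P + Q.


P != Q, so use the chord formula.
s = (y2 - y1) / (x2 - x1) = (1) / (3) mod 7 = 5
x3 = s^2 - x1 - x2 mod 7 = 5^2 - 5 - 1 = 5
y3 = s (x1 - x3) - y1 mod 7 = 5 * (5 - 5) - 4 = 3

P + Q = (5, 3)


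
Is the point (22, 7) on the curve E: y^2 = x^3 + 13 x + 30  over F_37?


Check whether y^2 = x^3 + 13 x + 30 (mod 37) for (x, y) = (22, 7).
LHS: y^2 = 7^2 mod 37 = 12
RHS: x^3 + 13 x + 30 = 22^3 + 13*22 + 30 mod 37 = 12
LHS = RHS

Yes, on the curve


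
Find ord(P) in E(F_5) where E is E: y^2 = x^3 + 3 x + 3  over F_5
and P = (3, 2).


Compute successive multiples of P until we hit O:
  1P = (3, 2)
  2P = (4, 3)
  3P = (4, 2)
  4P = (3, 3)
  5P = O

ord(P) = 5


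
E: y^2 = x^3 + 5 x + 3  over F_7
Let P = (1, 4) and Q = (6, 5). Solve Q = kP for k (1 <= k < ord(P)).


Enumerate multiples of P until we hit Q = (6, 5):
  1P = (1, 4)
  2P = (6, 5)
Match found at i = 2.

k = 2


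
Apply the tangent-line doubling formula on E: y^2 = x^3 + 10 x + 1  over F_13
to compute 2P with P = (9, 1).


Doubling: s = (3 x1^2 + a) / (2 y1)
s = (3*9^2 + 10) / (2*1) mod 13 = 3
x3 = s^2 - 2 x1 mod 13 = 3^2 - 2*9 = 4
y3 = s (x1 - x3) - y1 mod 13 = 3 * (9 - 4) - 1 = 1

2P = (4, 1)
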